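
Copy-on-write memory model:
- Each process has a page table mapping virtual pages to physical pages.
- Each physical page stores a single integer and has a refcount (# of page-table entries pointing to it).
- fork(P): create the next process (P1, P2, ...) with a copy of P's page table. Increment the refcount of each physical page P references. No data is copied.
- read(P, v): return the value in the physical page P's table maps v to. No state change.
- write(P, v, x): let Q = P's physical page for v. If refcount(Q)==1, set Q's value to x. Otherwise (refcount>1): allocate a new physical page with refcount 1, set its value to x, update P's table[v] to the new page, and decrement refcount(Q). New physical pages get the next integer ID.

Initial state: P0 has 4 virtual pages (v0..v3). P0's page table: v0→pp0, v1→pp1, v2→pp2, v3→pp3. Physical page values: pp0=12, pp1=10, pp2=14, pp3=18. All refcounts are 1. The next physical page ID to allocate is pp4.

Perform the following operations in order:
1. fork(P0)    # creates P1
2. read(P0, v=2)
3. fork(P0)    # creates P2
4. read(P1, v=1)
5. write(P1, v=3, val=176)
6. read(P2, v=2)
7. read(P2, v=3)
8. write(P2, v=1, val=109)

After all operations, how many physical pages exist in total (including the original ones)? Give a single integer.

Op 1: fork(P0) -> P1. 4 ppages; refcounts: pp0:2 pp1:2 pp2:2 pp3:2
Op 2: read(P0, v2) -> 14. No state change.
Op 3: fork(P0) -> P2. 4 ppages; refcounts: pp0:3 pp1:3 pp2:3 pp3:3
Op 4: read(P1, v1) -> 10. No state change.
Op 5: write(P1, v3, 176). refcount(pp3)=3>1 -> COPY to pp4. 5 ppages; refcounts: pp0:3 pp1:3 pp2:3 pp3:2 pp4:1
Op 6: read(P2, v2) -> 14. No state change.
Op 7: read(P2, v3) -> 18. No state change.
Op 8: write(P2, v1, 109). refcount(pp1)=3>1 -> COPY to pp5. 6 ppages; refcounts: pp0:3 pp1:2 pp2:3 pp3:2 pp4:1 pp5:1

Answer: 6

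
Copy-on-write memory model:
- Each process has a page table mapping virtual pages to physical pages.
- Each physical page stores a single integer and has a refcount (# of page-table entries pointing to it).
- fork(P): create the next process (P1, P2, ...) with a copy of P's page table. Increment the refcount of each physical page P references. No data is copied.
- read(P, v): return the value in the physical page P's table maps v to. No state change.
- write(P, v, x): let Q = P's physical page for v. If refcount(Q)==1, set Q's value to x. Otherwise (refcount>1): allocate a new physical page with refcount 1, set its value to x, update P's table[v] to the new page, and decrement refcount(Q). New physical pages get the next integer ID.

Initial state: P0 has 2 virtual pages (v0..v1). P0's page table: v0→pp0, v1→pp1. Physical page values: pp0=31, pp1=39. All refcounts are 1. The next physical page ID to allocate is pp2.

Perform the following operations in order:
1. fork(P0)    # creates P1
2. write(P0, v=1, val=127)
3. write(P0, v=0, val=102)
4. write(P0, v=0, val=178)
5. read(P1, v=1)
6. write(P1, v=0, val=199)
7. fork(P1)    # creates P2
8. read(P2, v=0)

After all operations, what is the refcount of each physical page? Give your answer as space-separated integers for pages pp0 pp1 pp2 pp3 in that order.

Answer: 2 2 1 1

Derivation:
Op 1: fork(P0) -> P1. 2 ppages; refcounts: pp0:2 pp1:2
Op 2: write(P0, v1, 127). refcount(pp1)=2>1 -> COPY to pp2. 3 ppages; refcounts: pp0:2 pp1:1 pp2:1
Op 3: write(P0, v0, 102). refcount(pp0)=2>1 -> COPY to pp3. 4 ppages; refcounts: pp0:1 pp1:1 pp2:1 pp3:1
Op 4: write(P0, v0, 178). refcount(pp3)=1 -> write in place. 4 ppages; refcounts: pp0:1 pp1:1 pp2:1 pp3:1
Op 5: read(P1, v1) -> 39. No state change.
Op 6: write(P1, v0, 199). refcount(pp0)=1 -> write in place. 4 ppages; refcounts: pp0:1 pp1:1 pp2:1 pp3:1
Op 7: fork(P1) -> P2. 4 ppages; refcounts: pp0:2 pp1:2 pp2:1 pp3:1
Op 8: read(P2, v0) -> 199. No state change.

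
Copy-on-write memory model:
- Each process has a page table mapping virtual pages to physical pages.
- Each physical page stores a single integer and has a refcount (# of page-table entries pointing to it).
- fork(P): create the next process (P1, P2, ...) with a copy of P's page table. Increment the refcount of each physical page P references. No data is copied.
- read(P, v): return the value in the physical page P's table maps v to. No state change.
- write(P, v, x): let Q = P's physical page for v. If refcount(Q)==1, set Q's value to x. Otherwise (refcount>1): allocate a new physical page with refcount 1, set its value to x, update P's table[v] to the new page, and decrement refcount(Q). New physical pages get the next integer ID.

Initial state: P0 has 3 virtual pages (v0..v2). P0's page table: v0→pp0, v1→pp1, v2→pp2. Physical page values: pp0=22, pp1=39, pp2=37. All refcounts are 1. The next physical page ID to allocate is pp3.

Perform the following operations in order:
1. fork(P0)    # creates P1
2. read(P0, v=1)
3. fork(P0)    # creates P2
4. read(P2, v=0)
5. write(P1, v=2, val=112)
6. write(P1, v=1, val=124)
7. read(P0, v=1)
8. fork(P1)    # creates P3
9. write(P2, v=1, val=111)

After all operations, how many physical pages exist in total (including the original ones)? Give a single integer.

Answer: 6

Derivation:
Op 1: fork(P0) -> P1. 3 ppages; refcounts: pp0:2 pp1:2 pp2:2
Op 2: read(P0, v1) -> 39. No state change.
Op 3: fork(P0) -> P2. 3 ppages; refcounts: pp0:3 pp1:3 pp2:3
Op 4: read(P2, v0) -> 22. No state change.
Op 5: write(P1, v2, 112). refcount(pp2)=3>1 -> COPY to pp3. 4 ppages; refcounts: pp0:3 pp1:3 pp2:2 pp3:1
Op 6: write(P1, v1, 124). refcount(pp1)=3>1 -> COPY to pp4. 5 ppages; refcounts: pp0:3 pp1:2 pp2:2 pp3:1 pp4:1
Op 7: read(P0, v1) -> 39. No state change.
Op 8: fork(P1) -> P3. 5 ppages; refcounts: pp0:4 pp1:2 pp2:2 pp3:2 pp4:2
Op 9: write(P2, v1, 111). refcount(pp1)=2>1 -> COPY to pp5. 6 ppages; refcounts: pp0:4 pp1:1 pp2:2 pp3:2 pp4:2 pp5:1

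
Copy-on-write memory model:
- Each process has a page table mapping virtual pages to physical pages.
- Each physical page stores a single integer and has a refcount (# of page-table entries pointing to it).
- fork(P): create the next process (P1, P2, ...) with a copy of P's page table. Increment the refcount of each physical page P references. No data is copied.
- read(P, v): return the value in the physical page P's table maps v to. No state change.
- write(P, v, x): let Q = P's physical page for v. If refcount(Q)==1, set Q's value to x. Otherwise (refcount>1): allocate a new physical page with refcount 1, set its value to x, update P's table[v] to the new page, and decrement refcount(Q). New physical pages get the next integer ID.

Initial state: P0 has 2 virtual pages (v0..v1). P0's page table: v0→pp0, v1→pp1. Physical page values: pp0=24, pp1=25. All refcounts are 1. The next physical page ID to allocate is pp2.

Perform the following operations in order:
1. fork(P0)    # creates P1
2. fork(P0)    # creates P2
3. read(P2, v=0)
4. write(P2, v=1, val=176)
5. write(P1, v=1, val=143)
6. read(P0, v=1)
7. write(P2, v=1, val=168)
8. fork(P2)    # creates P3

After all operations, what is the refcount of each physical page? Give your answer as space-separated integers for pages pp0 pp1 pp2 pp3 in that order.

Answer: 4 1 2 1

Derivation:
Op 1: fork(P0) -> P1. 2 ppages; refcounts: pp0:2 pp1:2
Op 2: fork(P0) -> P2. 2 ppages; refcounts: pp0:3 pp1:3
Op 3: read(P2, v0) -> 24. No state change.
Op 4: write(P2, v1, 176). refcount(pp1)=3>1 -> COPY to pp2. 3 ppages; refcounts: pp0:3 pp1:2 pp2:1
Op 5: write(P1, v1, 143). refcount(pp1)=2>1 -> COPY to pp3. 4 ppages; refcounts: pp0:3 pp1:1 pp2:1 pp3:1
Op 6: read(P0, v1) -> 25. No state change.
Op 7: write(P2, v1, 168). refcount(pp2)=1 -> write in place. 4 ppages; refcounts: pp0:3 pp1:1 pp2:1 pp3:1
Op 8: fork(P2) -> P3. 4 ppages; refcounts: pp0:4 pp1:1 pp2:2 pp3:1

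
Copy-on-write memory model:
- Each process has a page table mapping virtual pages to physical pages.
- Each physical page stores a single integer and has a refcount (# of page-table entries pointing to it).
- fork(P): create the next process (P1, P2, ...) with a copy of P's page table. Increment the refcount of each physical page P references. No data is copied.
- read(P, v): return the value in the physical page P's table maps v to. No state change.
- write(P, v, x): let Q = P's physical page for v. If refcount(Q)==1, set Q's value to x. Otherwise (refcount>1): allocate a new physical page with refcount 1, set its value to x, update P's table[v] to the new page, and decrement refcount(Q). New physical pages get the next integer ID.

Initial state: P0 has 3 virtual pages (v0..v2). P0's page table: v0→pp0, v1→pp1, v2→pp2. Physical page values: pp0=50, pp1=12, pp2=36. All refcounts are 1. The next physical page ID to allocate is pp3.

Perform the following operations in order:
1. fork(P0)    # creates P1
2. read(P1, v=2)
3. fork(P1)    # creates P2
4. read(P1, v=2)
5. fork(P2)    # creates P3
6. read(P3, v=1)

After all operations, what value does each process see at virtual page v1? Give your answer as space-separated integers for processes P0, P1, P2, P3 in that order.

Answer: 12 12 12 12

Derivation:
Op 1: fork(P0) -> P1. 3 ppages; refcounts: pp0:2 pp1:2 pp2:2
Op 2: read(P1, v2) -> 36. No state change.
Op 3: fork(P1) -> P2. 3 ppages; refcounts: pp0:3 pp1:3 pp2:3
Op 4: read(P1, v2) -> 36. No state change.
Op 5: fork(P2) -> P3. 3 ppages; refcounts: pp0:4 pp1:4 pp2:4
Op 6: read(P3, v1) -> 12. No state change.
P0: v1 -> pp1 = 12
P1: v1 -> pp1 = 12
P2: v1 -> pp1 = 12
P3: v1 -> pp1 = 12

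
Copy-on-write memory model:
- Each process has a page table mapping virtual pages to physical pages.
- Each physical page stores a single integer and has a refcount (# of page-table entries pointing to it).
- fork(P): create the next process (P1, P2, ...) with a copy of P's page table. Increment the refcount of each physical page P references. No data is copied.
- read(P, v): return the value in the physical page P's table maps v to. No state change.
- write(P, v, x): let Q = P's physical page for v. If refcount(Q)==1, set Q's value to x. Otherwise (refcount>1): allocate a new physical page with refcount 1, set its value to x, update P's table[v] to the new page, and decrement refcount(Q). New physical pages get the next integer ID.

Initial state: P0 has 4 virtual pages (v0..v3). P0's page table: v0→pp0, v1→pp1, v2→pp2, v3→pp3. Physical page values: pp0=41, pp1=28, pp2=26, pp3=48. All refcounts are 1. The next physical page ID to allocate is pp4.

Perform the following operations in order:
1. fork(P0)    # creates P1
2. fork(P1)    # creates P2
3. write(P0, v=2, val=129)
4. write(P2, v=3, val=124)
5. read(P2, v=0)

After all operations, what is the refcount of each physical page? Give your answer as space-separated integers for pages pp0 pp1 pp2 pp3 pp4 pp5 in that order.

Answer: 3 3 2 2 1 1

Derivation:
Op 1: fork(P0) -> P1. 4 ppages; refcounts: pp0:2 pp1:2 pp2:2 pp3:2
Op 2: fork(P1) -> P2. 4 ppages; refcounts: pp0:3 pp1:3 pp2:3 pp3:3
Op 3: write(P0, v2, 129). refcount(pp2)=3>1 -> COPY to pp4. 5 ppages; refcounts: pp0:3 pp1:3 pp2:2 pp3:3 pp4:1
Op 4: write(P2, v3, 124). refcount(pp3)=3>1 -> COPY to pp5. 6 ppages; refcounts: pp0:3 pp1:3 pp2:2 pp3:2 pp4:1 pp5:1
Op 5: read(P2, v0) -> 41. No state change.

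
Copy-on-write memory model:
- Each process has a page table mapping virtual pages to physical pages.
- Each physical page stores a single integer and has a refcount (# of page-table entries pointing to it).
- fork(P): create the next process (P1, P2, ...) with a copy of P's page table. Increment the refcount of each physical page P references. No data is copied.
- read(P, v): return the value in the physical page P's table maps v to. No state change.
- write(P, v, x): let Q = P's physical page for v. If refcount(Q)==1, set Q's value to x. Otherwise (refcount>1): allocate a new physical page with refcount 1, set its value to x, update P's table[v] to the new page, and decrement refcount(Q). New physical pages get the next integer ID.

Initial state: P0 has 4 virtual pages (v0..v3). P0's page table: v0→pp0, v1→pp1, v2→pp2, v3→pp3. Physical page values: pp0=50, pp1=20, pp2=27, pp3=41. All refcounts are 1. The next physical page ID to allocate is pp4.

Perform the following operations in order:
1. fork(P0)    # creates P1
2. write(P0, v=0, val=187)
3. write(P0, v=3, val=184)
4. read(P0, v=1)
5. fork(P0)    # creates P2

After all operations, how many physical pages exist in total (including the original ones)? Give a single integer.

Answer: 6

Derivation:
Op 1: fork(P0) -> P1. 4 ppages; refcounts: pp0:2 pp1:2 pp2:2 pp3:2
Op 2: write(P0, v0, 187). refcount(pp0)=2>1 -> COPY to pp4. 5 ppages; refcounts: pp0:1 pp1:2 pp2:2 pp3:2 pp4:1
Op 3: write(P0, v3, 184). refcount(pp3)=2>1 -> COPY to pp5. 6 ppages; refcounts: pp0:1 pp1:2 pp2:2 pp3:1 pp4:1 pp5:1
Op 4: read(P0, v1) -> 20. No state change.
Op 5: fork(P0) -> P2. 6 ppages; refcounts: pp0:1 pp1:3 pp2:3 pp3:1 pp4:2 pp5:2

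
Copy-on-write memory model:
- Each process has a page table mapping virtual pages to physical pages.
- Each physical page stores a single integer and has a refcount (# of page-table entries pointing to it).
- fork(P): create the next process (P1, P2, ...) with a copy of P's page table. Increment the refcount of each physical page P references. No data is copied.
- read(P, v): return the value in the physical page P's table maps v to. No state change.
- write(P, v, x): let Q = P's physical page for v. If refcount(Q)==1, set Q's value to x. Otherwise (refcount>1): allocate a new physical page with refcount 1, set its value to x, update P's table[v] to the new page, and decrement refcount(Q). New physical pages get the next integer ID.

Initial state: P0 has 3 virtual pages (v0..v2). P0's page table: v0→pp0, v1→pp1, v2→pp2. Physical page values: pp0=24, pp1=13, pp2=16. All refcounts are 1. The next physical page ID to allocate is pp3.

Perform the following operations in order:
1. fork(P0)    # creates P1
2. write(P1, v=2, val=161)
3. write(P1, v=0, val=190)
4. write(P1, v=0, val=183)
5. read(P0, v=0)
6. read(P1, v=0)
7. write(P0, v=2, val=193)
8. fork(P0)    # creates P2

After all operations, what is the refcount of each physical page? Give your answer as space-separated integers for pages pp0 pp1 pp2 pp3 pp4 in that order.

Op 1: fork(P0) -> P1. 3 ppages; refcounts: pp0:2 pp1:2 pp2:2
Op 2: write(P1, v2, 161). refcount(pp2)=2>1 -> COPY to pp3. 4 ppages; refcounts: pp0:2 pp1:2 pp2:1 pp3:1
Op 3: write(P1, v0, 190). refcount(pp0)=2>1 -> COPY to pp4. 5 ppages; refcounts: pp0:1 pp1:2 pp2:1 pp3:1 pp4:1
Op 4: write(P1, v0, 183). refcount(pp4)=1 -> write in place. 5 ppages; refcounts: pp0:1 pp1:2 pp2:1 pp3:1 pp4:1
Op 5: read(P0, v0) -> 24. No state change.
Op 6: read(P1, v0) -> 183. No state change.
Op 7: write(P0, v2, 193). refcount(pp2)=1 -> write in place. 5 ppages; refcounts: pp0:1 pp1:2 pp2:1 pp3:1 pp4:1
Op 8: fork(P0) -> P2. 5 ppages; refcounts: pp0:2 pp1:3 pp2:2 pp3:1 pp4:1

Answer: 2 3 2 1 1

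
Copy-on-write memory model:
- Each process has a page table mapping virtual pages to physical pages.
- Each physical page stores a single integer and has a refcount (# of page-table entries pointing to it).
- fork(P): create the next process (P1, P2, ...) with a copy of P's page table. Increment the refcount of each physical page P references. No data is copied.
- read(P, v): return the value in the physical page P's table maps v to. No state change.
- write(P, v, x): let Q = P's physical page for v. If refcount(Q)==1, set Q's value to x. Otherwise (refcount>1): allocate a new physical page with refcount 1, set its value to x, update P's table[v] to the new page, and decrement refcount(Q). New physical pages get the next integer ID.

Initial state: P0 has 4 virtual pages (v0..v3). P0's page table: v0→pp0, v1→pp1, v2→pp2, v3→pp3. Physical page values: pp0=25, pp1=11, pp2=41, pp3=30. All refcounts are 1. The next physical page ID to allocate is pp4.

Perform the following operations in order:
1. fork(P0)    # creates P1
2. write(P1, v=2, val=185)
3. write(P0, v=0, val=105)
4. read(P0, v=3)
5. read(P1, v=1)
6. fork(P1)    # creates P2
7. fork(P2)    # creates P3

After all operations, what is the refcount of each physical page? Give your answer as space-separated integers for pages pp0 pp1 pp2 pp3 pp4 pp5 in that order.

Answer: 3 4 1 4 3 1

Derivation:
Op 1: fork(P0) -> P1. 4 ppages; refcounts: pp0:2 pp1:2 pp2:2 pp3:2
Op 2: write(P1, v2, 185). refcount(pp2)=2>1 -> COPY to pp4. 5 ppages; refcounts: pp0:2 pp1:2 pp2:1 pp3:2 pp4:1
Op 3: write(P0, v0, 105). refcount(pp0)=2>1 -> COPY to pp5. 6 ppages; refcounts: pp0:1 pp1:2 pp2:1 pp3:2 pp4:1 pp5:1
Op 4: read(P0, v3) -> 30. No state change.
Op 5: read(P1, v1) -> 11. No state change.
Op 6: fork(P1) -> P2. 6 ppages; refcounts: pp0:2 pp1:3 pp2:1 pp3:3 pp4:2 pp5:1
Op 7: fork(P2) -> P3. 6 ppages; refcounts: pp0:3 pp1:4 pp2:1 pp3:4 pp4:3 pp5:1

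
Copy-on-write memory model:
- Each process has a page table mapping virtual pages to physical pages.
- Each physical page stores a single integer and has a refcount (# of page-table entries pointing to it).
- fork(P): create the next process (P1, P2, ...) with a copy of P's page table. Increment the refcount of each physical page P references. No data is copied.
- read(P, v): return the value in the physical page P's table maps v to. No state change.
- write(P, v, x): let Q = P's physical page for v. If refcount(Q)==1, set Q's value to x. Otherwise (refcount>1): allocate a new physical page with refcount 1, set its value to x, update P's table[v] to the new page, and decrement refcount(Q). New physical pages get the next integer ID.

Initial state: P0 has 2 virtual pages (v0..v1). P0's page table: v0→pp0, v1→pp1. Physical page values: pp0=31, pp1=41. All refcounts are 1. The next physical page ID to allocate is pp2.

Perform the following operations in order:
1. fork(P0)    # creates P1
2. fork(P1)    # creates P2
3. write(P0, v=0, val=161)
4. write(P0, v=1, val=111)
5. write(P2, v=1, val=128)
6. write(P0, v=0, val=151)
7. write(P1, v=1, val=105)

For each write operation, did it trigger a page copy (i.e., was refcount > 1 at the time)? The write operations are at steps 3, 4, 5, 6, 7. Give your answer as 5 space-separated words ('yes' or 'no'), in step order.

Op 1: fork(P0) -> P1. 2 ppages; refcounts: pp0:2 pp1:2
Op 2: fork(P1) -> P2. 2 ppages; refcounts: pp0:3 pp1:3
Op 3: write(P0, v0, 161). refcount(pp0)=3>1 -> COPY to pp2. 3 ppages; refcounts: pp0:2 pp1:3 pp2:1
Op 4: write(P0, v1, 111). refcount(pp1)=3>1 -> COPY to pp3. 4 ppages; refcounts: pp0:2 pp1:2 pp2:1 pp3:1
Op 5: write(P2, v1, 128). refcount(pp1)=2>1 -> COPY to pp4. 5 ppages; refcounts: pp0:2 pp1:1 pp2:1 pp3:1 pp4:1
Op 6: write(P0, v0, 151). refcount(pp2)=1 -> write in place. 5 ppages; refcounts: pp0:2 pp1:1 pp2:1 pp3:1 pp4:1
Op 7: write(P1, v1, 105). refcount(pp1)=1 -> write in place. 5 ppages; refcounts: pp0:2 pp1:1 pp2:1 pp3:1 pp4:1

yes yes yes no no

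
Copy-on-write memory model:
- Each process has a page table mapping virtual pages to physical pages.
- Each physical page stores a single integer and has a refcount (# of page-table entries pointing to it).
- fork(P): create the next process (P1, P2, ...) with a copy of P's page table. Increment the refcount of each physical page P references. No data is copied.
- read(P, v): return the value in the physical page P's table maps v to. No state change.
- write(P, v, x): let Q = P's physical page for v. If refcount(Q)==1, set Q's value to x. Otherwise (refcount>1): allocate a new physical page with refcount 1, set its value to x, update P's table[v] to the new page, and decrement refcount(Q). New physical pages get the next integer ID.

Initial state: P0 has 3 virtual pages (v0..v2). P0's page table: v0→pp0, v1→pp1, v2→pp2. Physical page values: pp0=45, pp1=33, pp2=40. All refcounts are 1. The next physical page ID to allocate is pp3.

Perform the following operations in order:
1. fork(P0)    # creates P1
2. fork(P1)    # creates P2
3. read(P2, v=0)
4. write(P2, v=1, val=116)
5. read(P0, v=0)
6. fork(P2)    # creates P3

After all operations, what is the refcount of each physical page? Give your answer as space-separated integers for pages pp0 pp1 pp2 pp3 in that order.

Op 1: fork(P0) -> P1. 3 ppages; refcounts: pp0:2 pp1:2 pp2:2
Op 2: fork(P1) -> P2. 3 ppages; refcounts: pp0:3 pp1:3 pp2:3
Op 3: read(P2, v0) -> 45. No state change.
Op 4: write(P2, v1, 116). refcount(pp1)=3>1 -> COPY to pp3. 4 ppages; refcounts: pp0:3 pp1:2 pp2:3 pp3:1
Op 5: read(P0, v0) -> 45. No state change.
Op 6: fork(P2) -> P3. 4 ppages; refcounts: pp0:4 pp1:2 pp2:4 pp3:2

Answer: 4 2 4 2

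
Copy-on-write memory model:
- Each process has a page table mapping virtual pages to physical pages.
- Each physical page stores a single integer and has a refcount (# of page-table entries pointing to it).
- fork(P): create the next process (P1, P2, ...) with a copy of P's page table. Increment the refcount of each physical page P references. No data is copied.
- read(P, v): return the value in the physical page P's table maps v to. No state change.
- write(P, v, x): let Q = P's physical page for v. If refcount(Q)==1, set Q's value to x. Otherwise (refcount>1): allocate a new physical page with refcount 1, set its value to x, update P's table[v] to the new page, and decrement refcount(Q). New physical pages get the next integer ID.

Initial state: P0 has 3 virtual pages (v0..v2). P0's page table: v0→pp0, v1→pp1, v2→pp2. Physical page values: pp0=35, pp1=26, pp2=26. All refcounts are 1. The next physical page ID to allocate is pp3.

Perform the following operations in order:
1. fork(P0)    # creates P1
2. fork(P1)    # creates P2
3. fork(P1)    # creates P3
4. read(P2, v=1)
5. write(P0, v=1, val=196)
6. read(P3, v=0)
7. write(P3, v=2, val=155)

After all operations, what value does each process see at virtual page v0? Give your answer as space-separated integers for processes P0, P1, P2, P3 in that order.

Op 1: fork(P0) -> P1. 3 ppages; refcounts: pp0:2 pp1:2 pp2:2
Op 2: fork(P1) -> P2. 3 ppages; refcounts: pp0:3 pp1:3 pp2:3
Op 3: fork(P1) -> P3. 3 ppages; refcounts: pp0:4 pp1:4 pp2:4
Op 4: read(P2, v1) -> 26. No state change.
Op 5: write(P0, v1, 196). refcount(pp1)=4>1 -> COPY to pp3. 4 ppages; refcounts: pp0:4 pp1:3 pp2:4 pp3:1
Op 6: read(P3, v0) -> 35. No state change.
Op 7: write(P3, v2, 155). refcount(pp2)=4>1 -> COPY to pp4. 5 ppages; refcounts: pp0:4 pp1:3 pp2:3 pp3:1 pp4:1
P0: v0 -> pp0 = 35
P1: v0 -> pp0 = 35
P2: v0 -> pp0 = 35
P3: v0 -> pp0 = 35

Answer: 35 35 35 35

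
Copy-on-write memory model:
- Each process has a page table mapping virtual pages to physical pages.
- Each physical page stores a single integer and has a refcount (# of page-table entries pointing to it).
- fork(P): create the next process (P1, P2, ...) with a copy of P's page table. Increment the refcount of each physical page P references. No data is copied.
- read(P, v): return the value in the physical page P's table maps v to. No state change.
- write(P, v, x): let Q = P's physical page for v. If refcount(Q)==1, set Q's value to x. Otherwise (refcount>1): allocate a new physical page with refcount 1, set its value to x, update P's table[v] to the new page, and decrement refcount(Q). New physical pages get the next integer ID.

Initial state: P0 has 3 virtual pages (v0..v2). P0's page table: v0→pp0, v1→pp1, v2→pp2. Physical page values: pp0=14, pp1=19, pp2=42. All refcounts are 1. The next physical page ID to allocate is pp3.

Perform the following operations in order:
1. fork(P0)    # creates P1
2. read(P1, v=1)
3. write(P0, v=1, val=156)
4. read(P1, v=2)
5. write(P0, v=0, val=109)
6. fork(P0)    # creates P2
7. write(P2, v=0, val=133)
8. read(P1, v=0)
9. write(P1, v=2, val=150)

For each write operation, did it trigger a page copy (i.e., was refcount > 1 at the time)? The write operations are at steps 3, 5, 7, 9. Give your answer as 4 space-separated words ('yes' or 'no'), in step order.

Op 1: fork(P0) -> P1. 3 ppages; refcounts: pp0:2 pp1:2 pp2:2
Op 2: read(P1, v1) -> 19. No state change.
Op 3: write(P0, v1, 156). refcount(pp1)=2>1 -> COPY to pp3. 4 ppages; refcounts: pp0:2 pp1:1 pp2:2 pp3:1
Op 4: read(P1, v2) -> 42. No state change.
Op 5: write(P0, v0, 109). refcount(pp0)=2>1 -> COPY to pp4. 5 ppages; refcounts: pp0:1 pp1:1 pp2:2 pp3:1 pp4:1
Op 6: fork(P0) -> P2. 5 ppages; refcounts: pp0:1 pp1:1 pp2:3 pp3:2 pp4:2
Op 7: write(P2, v0, 133). refcount(pp4)=2>1 -> COPY to pp5. 6 ppages; refcounts: pp0:1 pp1:1 pp2:3 pp3:2 pp4:1 pp5:1
Op 8: read(P1, v0) -> 14. No state change.
Op 9: write(P1, v2, 150). refcount(pp2)=3>1 -> COPY to pp6. 7 ppages; refcounts: pp0:1 pp1:1 pp2:2 pp3:2 pp4:1 pp5:1 pp6:1

yes yes yes yes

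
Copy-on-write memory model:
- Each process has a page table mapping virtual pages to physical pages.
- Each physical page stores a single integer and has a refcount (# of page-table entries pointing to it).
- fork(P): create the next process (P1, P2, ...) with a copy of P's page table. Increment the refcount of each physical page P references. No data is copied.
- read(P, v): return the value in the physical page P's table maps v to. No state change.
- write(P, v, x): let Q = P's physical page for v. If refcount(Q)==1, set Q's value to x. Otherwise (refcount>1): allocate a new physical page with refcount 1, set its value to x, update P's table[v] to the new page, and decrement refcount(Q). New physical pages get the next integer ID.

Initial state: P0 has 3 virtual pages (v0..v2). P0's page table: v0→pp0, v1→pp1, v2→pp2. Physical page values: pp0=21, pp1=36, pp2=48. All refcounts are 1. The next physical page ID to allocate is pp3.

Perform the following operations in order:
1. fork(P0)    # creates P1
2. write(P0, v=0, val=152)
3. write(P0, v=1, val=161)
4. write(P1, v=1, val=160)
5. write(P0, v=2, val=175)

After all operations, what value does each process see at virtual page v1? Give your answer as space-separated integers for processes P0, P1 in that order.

Op 1: fork(P0) -> P1. 3 ppages; refcounts: pp0:2 pp1:2 pp2:2
Op 2: write(P0, v0, 152). refcount(pp0)=2>1 -> COPY to pp3. 4 ppages; refcounts: pp0:1 pp1:2 pp2:2 pp3:1
Op 3: write(P0, v1, 161). refcount(pp1)=2>1 -> COPY to pp4. 5 ppages; refcounts: pp0:1 pp1:1 pp2:2 pp3:1 pp4:1
Op 4: write(P1, v1, 160). refcount(pp1)=1 -> write in place. 5 ppages; refcounts: pp0:1 pp1:1 pp2:2 pp3:1 pp4:1
Op 5: write(P0, v2, 175). refcount(pp2)=2>1 -> COPY to pp5. 6 ppages; refcounts: pp0:1 pp1:1 pp2:1 pp3:1 pp4:1 pp5:1
P0: v1 -> pp4 = 161
P1: v1 -> pp1 = 160

Answer: 161 160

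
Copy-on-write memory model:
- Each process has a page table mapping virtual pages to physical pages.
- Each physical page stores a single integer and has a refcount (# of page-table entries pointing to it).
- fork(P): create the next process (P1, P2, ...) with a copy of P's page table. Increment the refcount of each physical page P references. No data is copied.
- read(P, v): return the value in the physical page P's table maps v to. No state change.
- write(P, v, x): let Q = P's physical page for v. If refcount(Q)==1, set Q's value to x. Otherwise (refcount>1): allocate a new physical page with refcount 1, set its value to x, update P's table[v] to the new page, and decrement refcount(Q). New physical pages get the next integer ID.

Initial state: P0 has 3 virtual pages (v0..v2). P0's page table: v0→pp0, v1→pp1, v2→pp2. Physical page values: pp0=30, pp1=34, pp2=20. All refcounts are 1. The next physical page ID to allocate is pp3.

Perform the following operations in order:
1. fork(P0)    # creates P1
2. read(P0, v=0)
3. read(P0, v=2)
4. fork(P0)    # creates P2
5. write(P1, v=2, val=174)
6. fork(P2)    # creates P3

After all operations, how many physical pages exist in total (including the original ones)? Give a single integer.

Answer: 4

Derivation:
Op 1: fork(P0) -> P1. 3 ppages; refcounts: pp0:2 pp1:2 pp2:2
Op 2: read(P0, v0) -> 30. No state change.
Op 3: read(P0, v2) -> 20. No state change.
Op 4: fork(P0) -> P2. 3 ppages; refcounts: pp0:3 pp1:3 pp2:3
Op 5: write(P1, v2, 174). refcount(pp2)=3>1 -> COPY to pp3. 4 ppages; refcounts: pp0:3 pp1:3 pp2:2 pp3:1
Op 6: fork(P2) -> P3. 4 ppages; refcounts: pp0:4 pp1:4 pp2:3 pp3:1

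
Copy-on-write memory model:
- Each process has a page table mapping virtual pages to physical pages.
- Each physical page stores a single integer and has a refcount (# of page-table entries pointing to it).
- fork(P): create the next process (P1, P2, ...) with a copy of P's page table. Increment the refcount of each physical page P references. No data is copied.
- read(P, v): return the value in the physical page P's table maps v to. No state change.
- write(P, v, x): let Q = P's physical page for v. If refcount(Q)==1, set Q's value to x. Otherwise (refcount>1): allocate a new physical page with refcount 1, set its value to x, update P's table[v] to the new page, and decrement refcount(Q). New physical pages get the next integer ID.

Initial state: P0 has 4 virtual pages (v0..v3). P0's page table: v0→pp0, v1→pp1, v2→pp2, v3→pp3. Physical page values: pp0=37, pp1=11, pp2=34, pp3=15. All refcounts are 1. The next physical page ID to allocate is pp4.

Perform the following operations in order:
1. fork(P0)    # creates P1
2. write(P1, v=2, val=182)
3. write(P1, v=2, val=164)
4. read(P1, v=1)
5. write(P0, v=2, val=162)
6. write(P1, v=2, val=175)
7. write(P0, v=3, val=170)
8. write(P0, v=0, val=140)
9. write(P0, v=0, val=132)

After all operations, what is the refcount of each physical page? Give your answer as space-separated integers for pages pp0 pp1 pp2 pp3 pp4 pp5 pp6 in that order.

Op 1: fork(P0) -> P1. 4 ppages; refcounts: pp0:2 pp1:2 pp2:2 pp3:2
Op 2: write(P1, v2, 182). refcount(pp2)=2>1 -> COPY to pp4. 5 ppages; refcounts: pp0:2 pp1:2 pp2:1 pp3:2 pp4:1
Op 3: write(P1, v2, 164). refcount(pp4)=1 -> write in place. 5 ppages; refcounts: pp0:2 pp1:2 pp2:1 pp3:2 pp4:1
Op 4: read(P1, v1) -> 11. No state change.
Op 5: write(P0, v2, 162). refcount(pp2)=1 -> write in place. 5 ppages; refcounts: pp0:2 pp1:2 pp2:1 pp3:2 pp4:1
Op 6: write(P1, v2, 175). refcount(pp4)=1 -> write in place. 5 ppages; refcounts: pp0:2 pp1:2 pp2:1 pp3:2 pp4:1
Op 7: write(P0, v3, 170). refcount(pp3)=2>1 -> COPY to pp5. 6 ppages; refcounts: pp0:2 pp1:2 pp2:1 pp3:1 pp4:1 pp5:1
Op 8: write(P0, v0, 140). refcount(pp0)=2>1 -> COPY to pp6. 7 ppages; refcounts: pp0:1 pp1:2 pp2:1 pp3:1 pp4:1 pp5:1 pp6:1
Op 9: write(P0, v0, 132). refcount(pp6)=1 -> write in place. 7 ppages; refcounts: pp0:1 pp1:2 pp2:1 pp3:1 pp4:1 pp5:1 pp6:1

Answer: 1 2 1 1 1 1 1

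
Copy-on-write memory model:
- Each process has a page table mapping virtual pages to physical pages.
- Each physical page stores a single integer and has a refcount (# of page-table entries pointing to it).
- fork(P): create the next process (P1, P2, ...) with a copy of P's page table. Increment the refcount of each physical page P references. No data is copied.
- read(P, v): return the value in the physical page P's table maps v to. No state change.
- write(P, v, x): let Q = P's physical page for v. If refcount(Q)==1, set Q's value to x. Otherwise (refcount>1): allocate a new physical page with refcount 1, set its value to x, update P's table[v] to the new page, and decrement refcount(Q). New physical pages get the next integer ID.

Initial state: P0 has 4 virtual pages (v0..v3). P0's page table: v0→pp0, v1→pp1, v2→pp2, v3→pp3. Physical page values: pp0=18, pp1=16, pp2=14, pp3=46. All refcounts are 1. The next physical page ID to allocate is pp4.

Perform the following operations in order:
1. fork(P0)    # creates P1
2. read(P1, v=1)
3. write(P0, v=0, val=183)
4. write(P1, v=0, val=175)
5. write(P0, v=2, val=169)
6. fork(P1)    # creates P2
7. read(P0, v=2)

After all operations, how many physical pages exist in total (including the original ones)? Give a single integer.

Answer: 6

Derivation:
Op 1: fork(P0) -> P1. 4 ppages; refcounts: pp0:2 pp1:2 pp2:2 pp3:2
Op 2: read(P1, v1) -> 16. No state change.
Op 3: write(P0, v0, 183). refcount(pp0)=2>1 -> COPY to pp4. 5 ppages; refcounts: pp0:1 pp1:2 pp2:2 pp3:2 pp4:1
Op 4: write(P1, v0, 175). refcount(pp0)=1 -> write in place. 5 ppages; refcounts: pp0:1 pp1:2 pp2:2 pp3:2 pp4:1
Op 5: write(P0, v2, 169). refcount(pp2)=2>1 -> COPY to pp5. 6 ppages; refcounts: pp0:1 pp1:2 pp2:1 pp3:2 pp4:1 pp5:1
Op 6: fork(P1) -> P2. 6 ppages; refcounts: pp0:2 pp1:3 pp2:2 pp3:3 pp4:1 pp5:1
Op 7: read(P0, v2) -> 169. No state change.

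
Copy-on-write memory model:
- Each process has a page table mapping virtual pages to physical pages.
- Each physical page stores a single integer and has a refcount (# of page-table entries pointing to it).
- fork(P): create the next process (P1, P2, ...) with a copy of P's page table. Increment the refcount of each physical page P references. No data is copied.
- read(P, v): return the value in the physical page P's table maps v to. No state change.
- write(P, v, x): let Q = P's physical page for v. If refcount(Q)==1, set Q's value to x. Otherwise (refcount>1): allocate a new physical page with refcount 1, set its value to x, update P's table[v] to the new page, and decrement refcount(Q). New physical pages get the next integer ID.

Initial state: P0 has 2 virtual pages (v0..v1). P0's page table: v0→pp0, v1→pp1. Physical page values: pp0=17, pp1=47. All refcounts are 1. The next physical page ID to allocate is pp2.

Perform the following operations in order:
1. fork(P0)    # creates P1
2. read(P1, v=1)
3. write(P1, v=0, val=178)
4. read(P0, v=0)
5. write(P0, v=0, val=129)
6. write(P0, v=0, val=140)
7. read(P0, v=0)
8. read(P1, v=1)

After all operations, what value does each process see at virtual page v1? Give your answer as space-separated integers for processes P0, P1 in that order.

Op 1: fork(P0) -> P1. 2 ppages; refcounts: pp0:2 pp1:2
Op 2: read(P1, v1) -> 47. No state change.
Op 3: write(P1, v0, 178). refcount(pp0)=2>1 -> COPY to pp2. 3 ppages; refcounts: pp0:1 pp1:2 pp2:1
Op 4: read(P0, v0) -> 17. No state change.
Op 5: write(P0, v0, 129). refcount(pp0)=1 -> write in place. 3 ppages; refcounts: pp0:1 pp1:2 pp2:1
Op 6: write(P0, v0, 140). refcount(pp0)=1 -> write in place. 3 ppages; refcounts: pp0:1 pp1:2 pp2:1
Op 7: read(P0, v0) -> 140. No state change.
Op 8: read(P1, v1) -> 47. No state change.
P0: v1 -> pp1 = 47
P1: v1 -> pp1 = 47

Answer: 47 47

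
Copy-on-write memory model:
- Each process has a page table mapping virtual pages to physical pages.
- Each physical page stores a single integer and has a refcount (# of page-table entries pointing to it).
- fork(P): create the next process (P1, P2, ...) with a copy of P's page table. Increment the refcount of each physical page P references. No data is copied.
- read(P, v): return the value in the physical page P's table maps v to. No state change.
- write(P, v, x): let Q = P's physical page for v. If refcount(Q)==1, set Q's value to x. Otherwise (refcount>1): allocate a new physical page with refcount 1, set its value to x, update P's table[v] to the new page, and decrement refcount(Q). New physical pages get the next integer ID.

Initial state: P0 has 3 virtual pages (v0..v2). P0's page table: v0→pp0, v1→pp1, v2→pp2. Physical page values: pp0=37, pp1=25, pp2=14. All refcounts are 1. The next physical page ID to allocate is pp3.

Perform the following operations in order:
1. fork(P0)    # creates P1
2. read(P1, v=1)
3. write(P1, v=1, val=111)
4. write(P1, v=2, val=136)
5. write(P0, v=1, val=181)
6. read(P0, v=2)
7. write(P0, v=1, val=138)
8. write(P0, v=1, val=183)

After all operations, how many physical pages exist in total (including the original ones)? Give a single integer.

Op 1: fork(P0) -> P1. 3 ppages; refcounts: pp0:2 pp1:2 pp2:2
Op 2: read(P1, v1) -> 25. No state change.
Op 3: write(P1, v1, 111). refcount(pp1)=2>1 -> COPY to pp3. 4 ppages; refcounts: pp0:2 pp1:1 pp2:2 pp3:1
Op 4: write(P1, v2, 136). refcount(pp2)=2>1 -> COPY to pp4. 5 ppages; refcounts: pp0:2 pp1:1 pp2:1 pp3:1 pp4:1
Op 5: write(P0, v1, 181). refcount(pp1)=1 -> write in place. 5 ppages; refcounts: pp0:2 pp1:1 pp2:1 pp3:1 pp4:1
Op 6: read(P0, v2) -> 14. No state change.
Op 7: write(P0, v1, 138). refcount(pp1)=1 -> write in place. 5 ppages; refcounts: pp0:2 pp1:1 pp2:1 pp3:1 pp4:1
Op 8: write(P0, v1, 183). refcount(pp1)=1 -> write in place. 5 ppages; refcounts: pp0:2 pp1:1 pp2:1 pp3:1 pp4:1

Answer: 5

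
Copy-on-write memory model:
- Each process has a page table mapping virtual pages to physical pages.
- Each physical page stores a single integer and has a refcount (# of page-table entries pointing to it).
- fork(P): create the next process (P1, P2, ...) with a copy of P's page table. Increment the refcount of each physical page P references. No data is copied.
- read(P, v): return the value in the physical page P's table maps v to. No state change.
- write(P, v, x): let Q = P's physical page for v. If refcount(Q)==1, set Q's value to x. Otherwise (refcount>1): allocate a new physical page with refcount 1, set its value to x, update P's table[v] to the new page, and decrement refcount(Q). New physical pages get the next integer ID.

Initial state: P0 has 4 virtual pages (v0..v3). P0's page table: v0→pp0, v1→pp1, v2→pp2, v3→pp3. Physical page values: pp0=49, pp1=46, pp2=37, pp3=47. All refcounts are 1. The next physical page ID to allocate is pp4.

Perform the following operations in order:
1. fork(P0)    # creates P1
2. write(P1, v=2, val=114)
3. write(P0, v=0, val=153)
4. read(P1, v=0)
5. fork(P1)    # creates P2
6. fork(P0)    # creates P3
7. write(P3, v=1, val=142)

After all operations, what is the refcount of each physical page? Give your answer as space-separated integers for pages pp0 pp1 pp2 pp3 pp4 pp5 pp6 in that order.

Op 1: fork(P0) -> P1. 4 ppages; refcounts: pp0:2 pp1:2 pp2:2 pp3:2
Op 2: write(P1, v2, 114). refcount(pp2)=2>1 -> COPY to pp4. 5 ppages; refcounts: pp0:2 pp1:2 pp2:1 pp3:2 pp4:1
Op 3: write(P0, v0, 153). refcount(pp0)=2>1 -> COPY to pp5. 6 ppages; refcounts: pp0:1 pp1:2 pp2:1 pp3:2 pp4:1 pp5:1
Op 4: read(P1, v0) -> 49. No state change.
Op 5: fork(P1) -> P2. 6 ppages; refcounts: pp0:2 pp1:3 pp2:1 pp3:3 pp4:2 pp5:1
Op 6: fork(P0) -> P3. 6 ppages; refcounts: pp0:2 pp1:4 pp2:2 pp3:4 pp4:2 pp5:2
Op 7: write(P3, v1, 142). refcount(pp1)=4>1 -> COPY to pp6. 7 ppages; refcounts: pp0:2 pp1:3 pp2:2 pp3:4 pp4:2 pp5:2 pp6:1

Answer: 2 3 2 4 2 2 1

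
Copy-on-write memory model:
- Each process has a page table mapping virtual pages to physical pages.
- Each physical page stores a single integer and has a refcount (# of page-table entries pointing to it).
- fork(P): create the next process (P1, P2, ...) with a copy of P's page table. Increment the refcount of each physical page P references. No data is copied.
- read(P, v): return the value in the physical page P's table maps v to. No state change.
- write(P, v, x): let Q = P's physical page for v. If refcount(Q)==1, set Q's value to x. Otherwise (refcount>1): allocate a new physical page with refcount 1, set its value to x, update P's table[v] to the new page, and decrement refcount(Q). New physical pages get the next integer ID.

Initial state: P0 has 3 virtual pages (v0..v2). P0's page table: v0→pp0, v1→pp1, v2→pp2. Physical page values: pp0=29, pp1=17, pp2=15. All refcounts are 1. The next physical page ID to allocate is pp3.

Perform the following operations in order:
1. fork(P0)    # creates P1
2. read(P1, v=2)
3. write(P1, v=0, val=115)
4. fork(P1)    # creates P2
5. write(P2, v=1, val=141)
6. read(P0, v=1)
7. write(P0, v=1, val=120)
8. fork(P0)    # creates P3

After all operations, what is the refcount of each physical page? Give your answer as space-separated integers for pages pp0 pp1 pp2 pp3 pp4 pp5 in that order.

Op 1: fork(P0) -> P1. 3 ppages; refcounts: pp0:2 pp1:2 pp2:2
Op 2: read(P1, v2) -> 15. No state change.
Op 3: write(P1, v0, 115). refcount(pp0)=2>1 -> COPY to pp3. 4 ppages; refcounts: pp0:1 pp1:2 pp2:2 pp3:1
Op 4: fork(P1) -> P2. 4 ppages; refcounts: pp0:1 pp1:3 pp2:3 pp3:2
Op 5: write(P2, v1, 141). refcount(pp1)=3>1 -> COPY to pp4. 5 ppages; refcounts: pp0:1 pp1:2 pp2:3 pp3:2 pp4:1
Op 6: read(P0, v1) -> 17. No state change.
Op 7: write(P0, v1, 120). refcount(pp1)=2>1 -> COPY to pp5. 6 ppages; refcounts: pp0:1 pp1:1 pp2:3 pp3:2 pp4:1 pp5:1
Op 8: fork(P0) -> P3. 6 ppages; refcounts: pp0:2 pp1:1 pp2:4 pp3:2 pp4:1 pp5:2

Answer: 2 1 4 2 1 2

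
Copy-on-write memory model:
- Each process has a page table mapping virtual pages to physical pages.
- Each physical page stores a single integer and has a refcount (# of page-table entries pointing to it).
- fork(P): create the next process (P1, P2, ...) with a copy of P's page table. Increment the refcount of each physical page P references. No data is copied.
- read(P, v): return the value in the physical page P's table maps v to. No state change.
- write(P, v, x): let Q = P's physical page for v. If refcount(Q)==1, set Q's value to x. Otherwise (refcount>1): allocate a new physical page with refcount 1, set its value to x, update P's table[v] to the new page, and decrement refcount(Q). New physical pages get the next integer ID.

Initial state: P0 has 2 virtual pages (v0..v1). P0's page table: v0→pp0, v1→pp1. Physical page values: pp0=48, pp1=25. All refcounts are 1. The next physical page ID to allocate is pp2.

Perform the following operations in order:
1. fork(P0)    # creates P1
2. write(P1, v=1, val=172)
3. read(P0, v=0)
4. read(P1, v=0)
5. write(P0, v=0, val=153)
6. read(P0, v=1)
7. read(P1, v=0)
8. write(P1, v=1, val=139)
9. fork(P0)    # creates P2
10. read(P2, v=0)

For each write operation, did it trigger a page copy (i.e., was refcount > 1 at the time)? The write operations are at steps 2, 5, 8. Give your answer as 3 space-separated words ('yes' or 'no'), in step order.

Op 1: fork(P0) -> P1. 2 ppages; refcounts: pp0:2 pp1:2
Op 2: write(P1, v1, 172). refcount(pp1)=2>1 -> COPY to pp2. 3 ppages; refcounts: pp0:2 pp1:1 pp2:1
Op 3: read(P0, v0) -> 48. No state change.
Op 4: read(P1, v0) -> 48. No state change.
Op 5: write(P0, v0, 153). refcount(pp0)=2>1 -> COPY to pp3. 4 ppages; refcounts: pp0:1 pp1:1 pp2:1 pp3:1
Op 6: read(P0, v1) -> 25. No state change.
Op 7: read(P1, v0) -> 48. No state change.
Op 8: write(P1, v1, 139). refcount(pp2)=1 -> write in place. 4 ppages; refcounts: pp0:1 pp1:1 pp2:1 pp3:1
Op 9: fork(P0) -> P2. 4 ppages; refcounts: pp0:1 pp1:2 pp2:1 pp3:2
Op 10: read(P2, v0) -> 153. No state change.

yes yes no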